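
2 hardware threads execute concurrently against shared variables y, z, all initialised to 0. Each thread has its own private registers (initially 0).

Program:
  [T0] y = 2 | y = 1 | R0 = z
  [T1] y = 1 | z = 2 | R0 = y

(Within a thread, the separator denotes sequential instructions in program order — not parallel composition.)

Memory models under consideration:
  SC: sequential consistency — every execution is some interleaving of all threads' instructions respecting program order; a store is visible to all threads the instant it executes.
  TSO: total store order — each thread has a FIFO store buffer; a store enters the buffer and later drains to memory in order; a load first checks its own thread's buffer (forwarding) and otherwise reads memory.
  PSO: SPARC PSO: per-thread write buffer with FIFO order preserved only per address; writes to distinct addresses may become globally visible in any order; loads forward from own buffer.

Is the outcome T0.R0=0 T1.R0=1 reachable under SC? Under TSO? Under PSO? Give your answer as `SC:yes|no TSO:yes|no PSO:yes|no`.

outcome vector order: (T0.R0,T1.R0)
SC: 3 outcomes — {(0,1); (2,1); (2,2)}
TSO: 4 outcomes — {(0,1); (0,2); (2,1); (2,2)}
PSO: 4 outcomes — {(0,1); (0,2); (2,1); (2,2)}
target (0,1) ∈ {SC,TSO,PSO}

SC:yes TSO:yes PSO:yes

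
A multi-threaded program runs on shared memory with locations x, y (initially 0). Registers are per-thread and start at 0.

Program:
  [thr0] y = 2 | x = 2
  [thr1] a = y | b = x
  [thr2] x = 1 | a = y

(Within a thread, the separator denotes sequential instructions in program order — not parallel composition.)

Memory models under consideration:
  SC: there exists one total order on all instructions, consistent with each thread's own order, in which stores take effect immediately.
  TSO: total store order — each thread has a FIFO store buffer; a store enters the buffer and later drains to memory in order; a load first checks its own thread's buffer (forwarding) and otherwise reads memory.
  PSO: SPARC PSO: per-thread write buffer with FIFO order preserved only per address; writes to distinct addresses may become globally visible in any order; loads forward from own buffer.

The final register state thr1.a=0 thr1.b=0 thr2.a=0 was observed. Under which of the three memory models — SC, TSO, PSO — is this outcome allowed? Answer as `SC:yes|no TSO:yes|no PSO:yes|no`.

outcome vector order: (thr1.a,thr1.b,thr2.a)
SC: 11 outcomes — {000; 002; 010; 012; 020; 022; 202; 210; 212; 220; 222}
TSO: 12 outcomes — {000; 002; 010; 012; 020; 022; 200; 202; 210; 212; 220; 222}
PSO: 12 outcomes — {000; 002; 010; 012; 020; 022; 200; 202; 210; 212; 220; 222}
target 000 ∈ {SC,TSO,PSO}

SC:yes TSO:yes PSO:yes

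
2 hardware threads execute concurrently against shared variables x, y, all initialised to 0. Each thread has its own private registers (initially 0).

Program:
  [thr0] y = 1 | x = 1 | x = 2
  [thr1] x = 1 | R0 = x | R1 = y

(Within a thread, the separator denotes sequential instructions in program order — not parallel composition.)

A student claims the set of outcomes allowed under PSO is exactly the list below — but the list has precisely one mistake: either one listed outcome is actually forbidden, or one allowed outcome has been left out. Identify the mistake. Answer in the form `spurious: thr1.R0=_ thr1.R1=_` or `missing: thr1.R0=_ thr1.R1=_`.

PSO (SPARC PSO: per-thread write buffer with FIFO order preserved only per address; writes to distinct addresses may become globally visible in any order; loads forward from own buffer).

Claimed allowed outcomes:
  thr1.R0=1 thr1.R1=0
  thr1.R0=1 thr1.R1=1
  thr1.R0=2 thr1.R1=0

outcome vector order: (thr1.R0,thr1.R1)
under PSO → 1/0 1/1 2/0 2/1
PSO∖claimed = {2/1}

missing: thr1.R0=2 thr1.R1=1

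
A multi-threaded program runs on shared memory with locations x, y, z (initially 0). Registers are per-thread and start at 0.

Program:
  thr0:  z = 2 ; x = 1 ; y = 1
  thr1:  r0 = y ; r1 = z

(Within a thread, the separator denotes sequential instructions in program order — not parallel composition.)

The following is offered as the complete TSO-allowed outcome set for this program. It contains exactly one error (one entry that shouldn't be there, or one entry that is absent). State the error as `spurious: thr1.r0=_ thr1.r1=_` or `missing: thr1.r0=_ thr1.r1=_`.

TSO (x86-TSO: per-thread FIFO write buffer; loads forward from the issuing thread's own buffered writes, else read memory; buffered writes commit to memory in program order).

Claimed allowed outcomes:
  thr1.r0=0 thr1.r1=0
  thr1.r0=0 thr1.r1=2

missing: thr1.r0=1 thr1.r1=2

outcome vector order: (thr1.r0,thr1.r1)
under TSO → 00 02 12
TSO∖claimed = {12}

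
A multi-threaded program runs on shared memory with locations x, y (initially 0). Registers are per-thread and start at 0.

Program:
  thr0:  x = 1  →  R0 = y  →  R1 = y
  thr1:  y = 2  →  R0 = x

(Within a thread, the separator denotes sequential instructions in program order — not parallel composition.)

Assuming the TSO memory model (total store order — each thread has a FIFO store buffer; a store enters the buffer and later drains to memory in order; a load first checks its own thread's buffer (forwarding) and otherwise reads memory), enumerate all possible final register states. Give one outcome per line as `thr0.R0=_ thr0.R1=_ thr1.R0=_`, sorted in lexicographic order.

thr0.R0=0 thr0.R1=0 thr1.R0=0
thr0.R0=0 thr0.R1=0 thr1.R0=1
thr0.R0=0 thr0.R1=2 thr1.R0=0
thr0.R0=0 thr0.R1=2 thr1.R0=1
thr0.R0=2 thr0.R1=2 thr1.R0=0
thr0.R0=2 thr0.R1=2 thr1.R0=1

outcome vector order: (thr0.R0,thr0.R1,thr1.R0)
|TSO outcomes| = 6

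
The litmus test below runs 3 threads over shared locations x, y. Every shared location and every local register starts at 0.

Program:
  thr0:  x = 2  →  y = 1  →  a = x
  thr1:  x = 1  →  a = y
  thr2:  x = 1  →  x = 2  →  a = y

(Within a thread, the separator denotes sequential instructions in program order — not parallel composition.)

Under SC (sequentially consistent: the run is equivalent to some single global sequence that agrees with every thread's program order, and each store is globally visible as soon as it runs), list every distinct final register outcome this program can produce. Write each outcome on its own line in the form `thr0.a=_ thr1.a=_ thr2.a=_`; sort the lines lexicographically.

thr0.a=1 thr1.a=0 thr2.a=0
thr0.a=1 thr1.a=0 thr2.a=1
thr0.a=1 thr1.a=1 thr2.a=0
thr0.a=1 thr1.a=1 thr2.a=1
thr0.a=2 thr1.a=0 thr2.a=0
thr0.a=2 thr1.a=0 thr2.a=1
thr0.a=2 thr1.a=1 thr2.a=0
thr0.a=2 thr1.a=1 thr2.a=1

outcome vector order: (thr0.a,thr1.a,thr2.a)
|SC outcomes| = 8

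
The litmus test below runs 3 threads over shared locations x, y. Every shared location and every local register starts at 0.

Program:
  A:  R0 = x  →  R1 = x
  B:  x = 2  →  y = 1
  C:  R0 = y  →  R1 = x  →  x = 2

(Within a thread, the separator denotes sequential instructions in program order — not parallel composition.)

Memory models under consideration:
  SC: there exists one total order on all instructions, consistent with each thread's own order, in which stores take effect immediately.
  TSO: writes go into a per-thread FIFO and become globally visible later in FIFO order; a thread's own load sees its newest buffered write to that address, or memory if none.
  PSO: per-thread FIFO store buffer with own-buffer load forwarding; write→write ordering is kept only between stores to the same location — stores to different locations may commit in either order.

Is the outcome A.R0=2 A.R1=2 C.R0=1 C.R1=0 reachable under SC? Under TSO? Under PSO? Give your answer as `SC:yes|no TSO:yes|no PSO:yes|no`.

SC:no TSO:no PSO:yes

outcome vector order: (A.R0,A.R1,C.R0,C.R1)
SC: 9 outcomes — {<0 0 0 0>; <0 0 0 2>; <0 0 1 2>; <0 2 0 0>; <0 2 0 2>; <0 2 1 2>; <2 2 0 0>; <2 2 0 2>; <2 2 1 2>}
TSO: 9 outcomes — {<0 0 0 0>; <0 0 0 2>; <0 0 1 2>; <0 2 0 0>; <0 2 0 2>; <0 2 1 2>; <2 2 0 0>; <2 2 0 2>; <2 2 1 2>}
PSO: 12 outcomes — {<0 0 0 0>; <0 0 0 2>; <0 0 1 0>; <0 0 1 2>; <0 2 0 0>; <0 2 0 2>; <0 2 1 0>; <0 2 1 2>; <2 2 0 0>; <2 2 0 2>; <2 2 1 0>; <2 2 1 2>}
target <2 2 1 0> ∈ {PSO}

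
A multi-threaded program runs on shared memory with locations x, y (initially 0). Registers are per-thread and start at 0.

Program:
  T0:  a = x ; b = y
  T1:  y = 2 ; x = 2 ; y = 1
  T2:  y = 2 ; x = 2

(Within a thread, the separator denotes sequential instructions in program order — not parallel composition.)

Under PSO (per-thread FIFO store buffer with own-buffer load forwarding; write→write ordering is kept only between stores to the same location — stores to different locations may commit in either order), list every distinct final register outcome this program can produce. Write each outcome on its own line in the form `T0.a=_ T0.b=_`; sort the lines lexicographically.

T0.a=0 T0.b=0
T0.a=0 T0.b=1
T0.a=0 T0.b=2
T0.a=2 T0.b=0
T0.a=2 T0.b=1
T0.a=2 T0.b=2

outcome vector order: (T0.a,T0.b)
|PSO outcomes| = 6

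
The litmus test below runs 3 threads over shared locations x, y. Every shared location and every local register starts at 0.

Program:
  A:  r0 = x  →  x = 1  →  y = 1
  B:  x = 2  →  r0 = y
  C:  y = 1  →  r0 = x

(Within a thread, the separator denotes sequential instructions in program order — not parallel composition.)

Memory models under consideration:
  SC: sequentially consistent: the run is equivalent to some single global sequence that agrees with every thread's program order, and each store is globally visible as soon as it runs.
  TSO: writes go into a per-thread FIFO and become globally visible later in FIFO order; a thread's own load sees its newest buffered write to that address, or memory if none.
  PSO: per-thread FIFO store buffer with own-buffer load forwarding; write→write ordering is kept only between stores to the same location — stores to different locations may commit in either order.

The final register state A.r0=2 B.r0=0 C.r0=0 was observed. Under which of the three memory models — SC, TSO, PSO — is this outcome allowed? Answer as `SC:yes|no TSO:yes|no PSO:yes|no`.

outcome vector order: (A.r0,B.r0,C.r0)
[SC] allowed = {001; 002; 010; 011; 012; 201; 202; 210; 211; 212}
[TSO] allowed = {000; 001; 002; 010; 011; 012; 200; 201; 202; 210; 211; 212}
[PSO] allowed = {000; 001; 002; 010; 011; 012; 200; 201; 202; 210; 211; 212}
target 200 ∈ {TSO,PSO}

SC:no TSO:yes PSO:yes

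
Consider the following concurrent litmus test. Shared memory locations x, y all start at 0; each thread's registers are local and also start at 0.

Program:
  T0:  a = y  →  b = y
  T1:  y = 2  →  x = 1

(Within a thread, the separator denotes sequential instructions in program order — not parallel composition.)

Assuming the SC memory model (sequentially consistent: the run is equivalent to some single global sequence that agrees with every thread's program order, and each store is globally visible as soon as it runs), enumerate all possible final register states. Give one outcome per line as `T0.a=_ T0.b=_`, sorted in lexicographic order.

T0.a=0 T0.b=0
T0.a=0 T0.b=2
T0.a=2 T0.b=2

outcome vector order: (T0.a,T0.b)
|SC outcomes| = 3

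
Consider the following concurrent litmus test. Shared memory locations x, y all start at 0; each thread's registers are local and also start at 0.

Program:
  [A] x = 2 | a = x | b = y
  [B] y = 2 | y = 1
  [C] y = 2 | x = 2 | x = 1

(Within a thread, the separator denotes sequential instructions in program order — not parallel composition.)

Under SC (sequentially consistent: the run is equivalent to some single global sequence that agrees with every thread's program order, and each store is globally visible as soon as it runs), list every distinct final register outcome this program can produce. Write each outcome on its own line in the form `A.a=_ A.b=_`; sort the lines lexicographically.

outcome vector order: (A.a,A.b)
|SC outcomes| = 5

A.a=1 A.b=1
A.a=1 A.b=2
A.a=2 A.b=0
A.a=2 A.b=1
A.a=2 A.b=2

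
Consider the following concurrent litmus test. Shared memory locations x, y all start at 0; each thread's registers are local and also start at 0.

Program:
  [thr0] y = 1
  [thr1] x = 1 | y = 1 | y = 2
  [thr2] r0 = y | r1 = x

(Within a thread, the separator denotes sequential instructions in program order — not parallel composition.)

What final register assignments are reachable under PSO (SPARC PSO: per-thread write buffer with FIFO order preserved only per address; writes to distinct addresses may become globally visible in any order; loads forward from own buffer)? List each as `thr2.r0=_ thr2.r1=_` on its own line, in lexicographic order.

outcome vector order: (thr2.r0,thr2.r1)
|PSO outcomes| = 6

thr2.r0=0 thr2.r1=0
thr2.r0=0 thr2.r1=1
thr2.r0=1 thr2.r1=0
thr2.r0=1 thr2.r1=1
thr2.r0=2 thr2.r1=0
thr2.r0=2 thr2.r1=1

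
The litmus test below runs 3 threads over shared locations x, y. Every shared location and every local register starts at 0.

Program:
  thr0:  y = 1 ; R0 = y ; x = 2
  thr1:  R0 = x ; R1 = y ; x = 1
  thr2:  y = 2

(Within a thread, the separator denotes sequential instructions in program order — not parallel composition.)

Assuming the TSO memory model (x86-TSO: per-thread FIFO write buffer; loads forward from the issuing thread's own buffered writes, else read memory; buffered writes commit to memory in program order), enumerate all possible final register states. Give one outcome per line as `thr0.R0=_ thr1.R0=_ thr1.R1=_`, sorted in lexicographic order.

outcome vector order: (thr0.R0,thr1.R0,thr1.R1)
|TSO outcomes| = 9

thr0.R0=1 thr1.R0=0 thr1.R1=0
thr0.R0=1 thr1.R0=0 thr1.R1=1
thr0.R0=1 thr1.R0=0 thr1.R1=2
thr0.R0=1 thr1.R0=2 thr1.R1=1
thr0.R0=1 thr1.R0=2 thr1.R1=2
thr0.R0=2 thr1.R0=0 thr1.R1=0
thr0.R0=2 thr1.R0=0 thr1.R1=1
thr0.R0=2 thr1.R0=0 thr1.R1=2
thr0.R0=2 thr1.R0=2 thr1.R1=2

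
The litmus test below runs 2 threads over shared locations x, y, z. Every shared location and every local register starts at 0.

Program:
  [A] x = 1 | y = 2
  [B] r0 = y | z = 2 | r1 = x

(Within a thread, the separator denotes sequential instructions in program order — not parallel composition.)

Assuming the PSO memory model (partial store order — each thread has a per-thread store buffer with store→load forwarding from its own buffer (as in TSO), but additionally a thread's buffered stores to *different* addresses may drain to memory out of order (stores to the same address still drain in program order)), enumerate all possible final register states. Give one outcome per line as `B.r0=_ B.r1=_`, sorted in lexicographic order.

B.r0=0 B.r1=0
B.r0=0 B.r1=1
B.r0=2 B.r1=0
B.r0=2 B.r1=1

outcome vector order: (B.r0,B.r1)
|PSO outcomes| = 4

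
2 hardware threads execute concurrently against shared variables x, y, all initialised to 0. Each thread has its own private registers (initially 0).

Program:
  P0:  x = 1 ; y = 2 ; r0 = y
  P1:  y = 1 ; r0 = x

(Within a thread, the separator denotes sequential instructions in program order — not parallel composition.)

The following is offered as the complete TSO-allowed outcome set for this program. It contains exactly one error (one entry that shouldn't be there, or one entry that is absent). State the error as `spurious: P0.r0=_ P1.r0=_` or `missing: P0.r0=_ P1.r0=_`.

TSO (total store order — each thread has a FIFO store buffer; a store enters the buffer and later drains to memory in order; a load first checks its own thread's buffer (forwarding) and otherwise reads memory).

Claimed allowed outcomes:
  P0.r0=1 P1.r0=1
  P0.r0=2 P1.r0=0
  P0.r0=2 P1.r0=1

outcome vector order: (P0.r0,P1.r0)
under TSO → 10; 11; 20; 21
TSO∖claimed = {10}

missing: P0.r0=1 P1.r0=0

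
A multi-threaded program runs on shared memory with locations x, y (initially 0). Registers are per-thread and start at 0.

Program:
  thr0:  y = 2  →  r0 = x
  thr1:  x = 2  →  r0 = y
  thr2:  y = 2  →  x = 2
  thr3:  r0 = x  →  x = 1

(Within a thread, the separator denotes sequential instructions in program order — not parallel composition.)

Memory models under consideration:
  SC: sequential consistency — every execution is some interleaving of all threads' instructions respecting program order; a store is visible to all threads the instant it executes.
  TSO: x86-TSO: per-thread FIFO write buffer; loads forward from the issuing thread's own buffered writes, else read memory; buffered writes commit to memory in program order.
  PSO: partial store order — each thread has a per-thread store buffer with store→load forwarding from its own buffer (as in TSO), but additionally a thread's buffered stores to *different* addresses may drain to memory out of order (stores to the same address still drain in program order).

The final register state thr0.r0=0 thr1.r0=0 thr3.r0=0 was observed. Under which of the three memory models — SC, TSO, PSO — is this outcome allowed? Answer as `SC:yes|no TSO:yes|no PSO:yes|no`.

outcome vector order: (thr0.r0,thr1.r0,thr3.r0)
SC: 10 outcomes — {020; 022; 100; 102; 120; 122; 200; 202; 220; 222}
TSO: 12 outcomes — {000; 002; 020; 022; 100; 102; 120; 122; 200; 202; 220; 222}
PSO: 12 outcomes — {000; 002; 020; 022; 100; 102; 120; 122; 200; 202; 220; 222}
target 000 ∈ {TSO,PSO}

SC:no TSO:yes PSO:yes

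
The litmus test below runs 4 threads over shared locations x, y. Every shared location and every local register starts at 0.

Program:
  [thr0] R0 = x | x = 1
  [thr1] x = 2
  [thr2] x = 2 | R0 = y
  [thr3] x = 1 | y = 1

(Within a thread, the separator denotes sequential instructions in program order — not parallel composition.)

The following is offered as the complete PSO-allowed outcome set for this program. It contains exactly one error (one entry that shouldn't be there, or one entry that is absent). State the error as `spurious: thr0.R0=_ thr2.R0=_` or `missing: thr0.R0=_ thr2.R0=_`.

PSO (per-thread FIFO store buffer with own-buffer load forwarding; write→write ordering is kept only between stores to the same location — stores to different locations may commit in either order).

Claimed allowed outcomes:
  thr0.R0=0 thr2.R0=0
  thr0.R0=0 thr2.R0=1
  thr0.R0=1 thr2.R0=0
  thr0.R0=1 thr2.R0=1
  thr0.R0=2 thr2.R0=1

missing: thr0.R0=2 thr2.R0=0

outcome vector order: (thr0.R0,thr2.R0)
under PSO → 00 01 10 11 20 21
PSO∖claimed = {20}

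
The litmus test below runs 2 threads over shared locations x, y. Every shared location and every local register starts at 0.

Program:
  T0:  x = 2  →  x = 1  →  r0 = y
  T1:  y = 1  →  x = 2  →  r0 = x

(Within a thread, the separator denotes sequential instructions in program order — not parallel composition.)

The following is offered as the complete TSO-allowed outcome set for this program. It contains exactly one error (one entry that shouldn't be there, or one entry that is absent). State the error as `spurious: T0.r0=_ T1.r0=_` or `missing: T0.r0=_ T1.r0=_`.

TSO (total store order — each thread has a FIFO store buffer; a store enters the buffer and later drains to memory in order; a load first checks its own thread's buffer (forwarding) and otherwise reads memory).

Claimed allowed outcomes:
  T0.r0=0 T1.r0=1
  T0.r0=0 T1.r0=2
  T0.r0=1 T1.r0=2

outcome vector order: (T0.r0,T1.r0)
TSO (4): 01, 02, 11, 12
TSO∖claimed = {11}

missing: T0.r0=1 T1.r0=1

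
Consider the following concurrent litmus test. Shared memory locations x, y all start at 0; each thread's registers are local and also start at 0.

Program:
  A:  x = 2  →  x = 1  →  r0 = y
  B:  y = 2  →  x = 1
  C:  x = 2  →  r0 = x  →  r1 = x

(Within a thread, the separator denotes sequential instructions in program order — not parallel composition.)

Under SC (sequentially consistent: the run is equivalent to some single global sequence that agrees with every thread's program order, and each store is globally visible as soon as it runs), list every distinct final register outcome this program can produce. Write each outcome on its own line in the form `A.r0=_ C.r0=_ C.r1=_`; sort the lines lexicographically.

A.r0=0 C.r0=1 C.r1=1
A.r0=0 C.r0=2 C.r1=1
A.r0=0 C.r0=2 C.r1=2
A.r0=2 C.r0=1 C.r1=1
A.r0=2 C.r0=1 C.r1=2
A.r0=2 C.r0=2 C.r1=1
A.r0=2 C.r0=2 C.r1=2

outcome vector order: (A.r0,C.r0,C.r1)
|SC outcomes| = 7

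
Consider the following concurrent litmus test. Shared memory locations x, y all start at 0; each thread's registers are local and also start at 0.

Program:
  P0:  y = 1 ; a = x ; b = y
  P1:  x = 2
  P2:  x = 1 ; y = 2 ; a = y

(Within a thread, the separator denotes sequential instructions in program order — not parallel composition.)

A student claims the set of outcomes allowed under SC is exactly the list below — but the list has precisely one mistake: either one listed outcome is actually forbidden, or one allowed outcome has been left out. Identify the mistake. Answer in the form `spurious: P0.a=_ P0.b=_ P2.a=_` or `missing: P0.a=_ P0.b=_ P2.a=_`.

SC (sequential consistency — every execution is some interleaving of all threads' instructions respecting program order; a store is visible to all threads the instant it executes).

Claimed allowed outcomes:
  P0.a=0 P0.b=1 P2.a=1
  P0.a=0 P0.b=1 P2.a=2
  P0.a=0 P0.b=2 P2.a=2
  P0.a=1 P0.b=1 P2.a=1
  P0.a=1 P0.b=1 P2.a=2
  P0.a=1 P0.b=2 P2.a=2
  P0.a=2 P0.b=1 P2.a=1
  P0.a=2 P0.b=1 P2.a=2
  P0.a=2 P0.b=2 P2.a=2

spurious: P0.a=0 P0.b=1 P2.a=1

outcome vector order: (P0.a,P0.b,P2.a)
SC (8): 012 022 111 112 122 211 212 222
claimed∖SC = {011}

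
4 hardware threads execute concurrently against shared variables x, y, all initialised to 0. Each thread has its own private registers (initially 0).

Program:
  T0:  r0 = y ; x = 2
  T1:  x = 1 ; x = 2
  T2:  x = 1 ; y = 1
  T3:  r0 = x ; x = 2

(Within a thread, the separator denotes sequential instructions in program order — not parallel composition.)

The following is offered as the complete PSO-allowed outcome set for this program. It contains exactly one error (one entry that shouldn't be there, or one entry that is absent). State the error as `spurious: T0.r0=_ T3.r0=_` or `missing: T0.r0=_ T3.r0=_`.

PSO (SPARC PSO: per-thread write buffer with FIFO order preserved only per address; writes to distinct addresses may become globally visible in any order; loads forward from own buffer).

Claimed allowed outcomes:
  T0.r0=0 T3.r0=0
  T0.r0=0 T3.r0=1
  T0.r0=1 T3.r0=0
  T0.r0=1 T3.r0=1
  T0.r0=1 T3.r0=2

missing: T0.r0=0 T3.r0=2

outcome vector order: (T0.r0,T3.r0)
[PSO] allowed = {(0,0), (0,1), (0,2), (1,0), (1,1), (1,2)}
PSO∖claimed = {(0,2)}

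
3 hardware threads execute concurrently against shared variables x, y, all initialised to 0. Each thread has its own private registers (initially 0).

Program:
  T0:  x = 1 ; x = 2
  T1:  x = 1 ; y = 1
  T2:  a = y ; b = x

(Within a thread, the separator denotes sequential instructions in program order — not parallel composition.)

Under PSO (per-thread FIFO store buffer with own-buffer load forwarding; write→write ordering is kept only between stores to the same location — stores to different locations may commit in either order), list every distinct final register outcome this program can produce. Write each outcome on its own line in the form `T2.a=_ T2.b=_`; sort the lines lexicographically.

outcome vector order: (T2.a,T2.b)
|PSO outcomes| = 6

T2.a=0 T2.b=0
T2.a=0 T2.b=1
T2.a=0 T2.b=2
T2.a=1 T2.b=0
T2.a=1 T2.b=1
T2.a=1 T2.b=2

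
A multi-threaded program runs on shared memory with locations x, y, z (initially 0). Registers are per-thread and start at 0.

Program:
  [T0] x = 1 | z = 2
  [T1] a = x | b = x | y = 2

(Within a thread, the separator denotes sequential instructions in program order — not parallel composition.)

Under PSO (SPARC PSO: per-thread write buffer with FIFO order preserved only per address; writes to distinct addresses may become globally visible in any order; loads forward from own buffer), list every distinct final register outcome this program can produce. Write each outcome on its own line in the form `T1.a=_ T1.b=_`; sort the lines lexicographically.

T1.a=0 T1.b=0
T1.a=0 T1.b=1
T1.a=1 T1.b=1

outcome vector order: (T1.a,T1.b)
|PSO outcomes| = 3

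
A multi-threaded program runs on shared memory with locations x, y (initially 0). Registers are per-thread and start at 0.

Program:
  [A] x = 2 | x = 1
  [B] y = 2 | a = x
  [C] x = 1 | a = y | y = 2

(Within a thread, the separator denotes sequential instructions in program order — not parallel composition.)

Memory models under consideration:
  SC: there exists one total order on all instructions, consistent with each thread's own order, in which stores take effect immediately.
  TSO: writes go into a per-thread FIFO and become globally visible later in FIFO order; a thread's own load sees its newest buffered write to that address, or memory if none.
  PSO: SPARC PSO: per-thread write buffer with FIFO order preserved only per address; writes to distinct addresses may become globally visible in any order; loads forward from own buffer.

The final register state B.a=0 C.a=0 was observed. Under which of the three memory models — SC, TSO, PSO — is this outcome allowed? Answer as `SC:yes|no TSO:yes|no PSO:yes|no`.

outcome vector order: (B.a,C.a)
SC: 5 outcomes — {(0,2) (1,0) (1,2) (2,0) (2,2)}
TSO: 6 outcomes — {(0,0) (0,2) (1,0) (1,2) (2,0) (2,2)}
PSO: 6 outcomes — {(0,0) (0,2) (1,0) (1,2) (2,0) (2,2)}
target (0,0) ∈ {TSO,PSO}

SC:no TSO:yes PSO:yes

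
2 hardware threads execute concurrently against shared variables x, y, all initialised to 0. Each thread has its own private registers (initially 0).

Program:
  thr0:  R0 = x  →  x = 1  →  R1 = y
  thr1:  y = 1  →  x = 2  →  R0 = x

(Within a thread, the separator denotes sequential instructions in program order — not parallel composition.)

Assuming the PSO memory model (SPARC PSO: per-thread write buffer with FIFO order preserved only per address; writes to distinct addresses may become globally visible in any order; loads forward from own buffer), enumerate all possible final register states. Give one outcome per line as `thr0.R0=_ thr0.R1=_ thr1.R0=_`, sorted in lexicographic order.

thr0.R0=0 thr0.R1=0 thr1.R0=1
thr0.R0=0 thr0.R1=0 thr1.R0=2
thr0.R0=0 thr0.R1=1 thr1.R0=1
thr0.R0=0 thr0.R1=1 thr1.R0=2
thr0.R0=2 thr0.R1=0 thr1.R0=1
thr0.R0=2 thr0.R1=0 thr1.R0=2
thr0.R0=2 thr0.R1=1 thr1.R0=1
thr0.R0=2 thr0.R1=1 thr1.R0=2

outcome vector order: (thr0.R0,thr0.R1,thr1.R0)
|PSO outcomes| = 8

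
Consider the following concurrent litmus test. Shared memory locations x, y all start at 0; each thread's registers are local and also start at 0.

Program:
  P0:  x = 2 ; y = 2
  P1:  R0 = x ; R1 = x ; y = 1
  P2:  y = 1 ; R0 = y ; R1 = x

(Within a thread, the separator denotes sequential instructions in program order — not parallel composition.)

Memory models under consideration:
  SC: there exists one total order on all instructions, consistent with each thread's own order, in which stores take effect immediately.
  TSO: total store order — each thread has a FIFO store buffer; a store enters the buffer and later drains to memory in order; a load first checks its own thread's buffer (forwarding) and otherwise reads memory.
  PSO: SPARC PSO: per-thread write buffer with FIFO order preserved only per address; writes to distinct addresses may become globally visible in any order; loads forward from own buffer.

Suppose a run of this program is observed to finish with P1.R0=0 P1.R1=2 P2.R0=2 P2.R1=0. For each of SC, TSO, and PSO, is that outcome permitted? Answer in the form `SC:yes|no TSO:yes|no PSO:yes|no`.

outcome vector order: (P1.R0,P1.R1,P2.R0,P2.R1)
SC: 9 outcomes — {0/0/1/0, 0/0/1/2, 0/0/2/2, 0/2/1/0, 0/2/1/2, 0/2/2/2, 2/2/1/0, 2/2/1/2, 2/2/2/2}
TSO: 9 outcomes — {0/0/1/0, 0/0/1/2, 0/0/2/2, 0/2/1/0, 0/2/1/2, 0/2/2/2, 2/2/1/0, 2/2/1/2, 2/2/2/2}
PSO: 12 outcomes — {0/0/1/0, 0/0/1/2, 0/0/2/0, 0/0/2/2, 0/2/1/0, 0/2/1/2, 0/2/2/0, 0/2/2/2, 2/2/1/0, 2/2/1/2, 2/2/2/0, 2/2/2/2}
target 0/2/2/0 ∈ {PSO}

SC:no TSO:no PSO:yes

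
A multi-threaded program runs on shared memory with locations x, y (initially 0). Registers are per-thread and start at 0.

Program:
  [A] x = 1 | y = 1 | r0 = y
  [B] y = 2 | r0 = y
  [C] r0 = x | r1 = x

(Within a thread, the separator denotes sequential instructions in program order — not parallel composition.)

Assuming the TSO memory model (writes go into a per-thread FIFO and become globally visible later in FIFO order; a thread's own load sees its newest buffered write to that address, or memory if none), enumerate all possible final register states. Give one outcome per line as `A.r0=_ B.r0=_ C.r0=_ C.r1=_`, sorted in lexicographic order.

outcome vector order: (A.r0,B.r0,C.r0,C.r1)
|TSO outcomes| = 9

A.r0=1 B.r0=1 C.r0=0 C.r1=0
A.r0=1 B.r0=1 C.r0=0 C.r1=1
A.r0=1 B.r0=1 C.r0=1 C.r1=1
A.r0=1 B.r0=2 C.r0=0 C.r1=0
A.r0=1 B.r0=2 C.r0=0 C.r1=1
A.r0=1 B.r0=2 C.r0=1 C.r1=1
A.r0=2 B.r0=2 C.r0=0 C.r1=0
A.r0=2 B.r0=2 C.r0=0 C.r1=1
A.r0=2 B.r0=2 C.r0=1 C.r1=1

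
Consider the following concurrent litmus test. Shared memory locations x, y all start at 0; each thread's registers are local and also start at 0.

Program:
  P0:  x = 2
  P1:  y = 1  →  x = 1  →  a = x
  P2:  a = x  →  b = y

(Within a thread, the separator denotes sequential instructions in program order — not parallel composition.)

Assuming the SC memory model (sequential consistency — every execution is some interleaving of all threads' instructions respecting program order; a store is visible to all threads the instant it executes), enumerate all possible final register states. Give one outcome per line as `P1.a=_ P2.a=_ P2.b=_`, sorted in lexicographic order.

outcome vector order: (P1.a,P2.a,P2.b)
|SC outcomes| = 9

P1.a=1 P2.a=0 P2.b=0
P1.a=1 P2.a=0 P2.b=1
P1.a=1 P2.a=1 P2.b=1
P1.a=1 P2.a=2 P2.b=0
P1.a=1 P2.a=2 P2.b=1
P1.a=2 P2.a=0 P2.b=0
P1.a=2 P2.a=0 P2.b=1
P1.a=2 P2.a=1 P2.b=1
P1.a=2 P2.a=2 P2.b=1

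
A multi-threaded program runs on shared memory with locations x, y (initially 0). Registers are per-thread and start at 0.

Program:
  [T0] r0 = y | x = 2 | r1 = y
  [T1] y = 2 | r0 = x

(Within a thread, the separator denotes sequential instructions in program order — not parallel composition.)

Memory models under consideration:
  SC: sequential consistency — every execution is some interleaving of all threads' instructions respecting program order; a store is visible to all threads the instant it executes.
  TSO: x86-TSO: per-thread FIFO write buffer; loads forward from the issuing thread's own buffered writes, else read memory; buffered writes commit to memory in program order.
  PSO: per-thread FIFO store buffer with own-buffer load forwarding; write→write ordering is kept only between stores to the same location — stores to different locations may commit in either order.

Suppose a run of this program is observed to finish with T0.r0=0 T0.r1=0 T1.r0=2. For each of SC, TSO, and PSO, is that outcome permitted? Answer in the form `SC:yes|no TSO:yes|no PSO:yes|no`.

outcome vector order: (T0.r0,T0.r1,T1.r0)
SC: 5 outcomes — {0/0/2; 0/2/0; 0/2/2; 2/2/0; 2/2/2}
TSO: 6 outcomes — {0/0/0; 0/0/2; 0/2/0; 0/2/2; 2/2/0; 2/2/2}
PSO: 6 outcomes — {0/0/0; 0/0/2; 0/2/0; 0/2/2; 2/2/0; 2/2/2}
target 0/0/2 ∈ {SC,TSO,PSO}

SC:yes TSO:yes PSO:yes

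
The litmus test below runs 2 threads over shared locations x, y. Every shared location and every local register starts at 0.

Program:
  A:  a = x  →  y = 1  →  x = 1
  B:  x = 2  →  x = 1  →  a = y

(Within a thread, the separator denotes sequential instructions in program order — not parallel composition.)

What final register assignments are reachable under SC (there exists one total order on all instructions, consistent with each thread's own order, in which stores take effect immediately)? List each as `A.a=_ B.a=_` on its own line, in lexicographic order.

A.a=0 B.a=0
A.a=0 B.a=1
A.a=1 B.a=0
A.a=1 B.a=1
A.a=2 B.a=0
A.a=2 B.a=1

outcome vector order: (A.a,B.a)
|SC outcomes| = 6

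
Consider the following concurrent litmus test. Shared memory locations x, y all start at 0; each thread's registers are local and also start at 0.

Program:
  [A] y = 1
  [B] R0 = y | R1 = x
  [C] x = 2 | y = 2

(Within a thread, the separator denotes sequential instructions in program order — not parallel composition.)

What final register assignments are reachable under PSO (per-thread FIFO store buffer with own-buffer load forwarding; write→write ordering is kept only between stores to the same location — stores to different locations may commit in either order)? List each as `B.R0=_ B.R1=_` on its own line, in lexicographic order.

B.R0=0 B.R1=0
B.R0=0 B.R1=2
B.R0=1 B.R1=0
B.R0=1 B.R1=2
B.R0=2 B.R1=0
B.R0=2 B.R1=2

outcome vector order: (B.R0,B.R1)
|PSO outcomes| = 6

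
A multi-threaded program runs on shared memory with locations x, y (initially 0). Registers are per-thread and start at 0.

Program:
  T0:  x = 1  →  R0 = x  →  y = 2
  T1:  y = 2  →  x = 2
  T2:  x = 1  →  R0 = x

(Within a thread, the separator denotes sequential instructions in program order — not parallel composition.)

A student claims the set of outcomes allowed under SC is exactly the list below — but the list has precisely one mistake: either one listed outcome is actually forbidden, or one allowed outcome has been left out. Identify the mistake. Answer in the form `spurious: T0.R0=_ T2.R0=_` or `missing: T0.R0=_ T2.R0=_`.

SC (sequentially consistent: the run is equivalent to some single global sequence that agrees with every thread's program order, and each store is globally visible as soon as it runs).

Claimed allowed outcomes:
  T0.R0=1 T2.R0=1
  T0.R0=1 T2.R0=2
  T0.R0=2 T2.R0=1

outcome vector order: (T0.R0,T2.R0)
under SC → 11, 12, 21, 22
SC∖claimed = {22}

missing: T0.R0=2 T2.R0=2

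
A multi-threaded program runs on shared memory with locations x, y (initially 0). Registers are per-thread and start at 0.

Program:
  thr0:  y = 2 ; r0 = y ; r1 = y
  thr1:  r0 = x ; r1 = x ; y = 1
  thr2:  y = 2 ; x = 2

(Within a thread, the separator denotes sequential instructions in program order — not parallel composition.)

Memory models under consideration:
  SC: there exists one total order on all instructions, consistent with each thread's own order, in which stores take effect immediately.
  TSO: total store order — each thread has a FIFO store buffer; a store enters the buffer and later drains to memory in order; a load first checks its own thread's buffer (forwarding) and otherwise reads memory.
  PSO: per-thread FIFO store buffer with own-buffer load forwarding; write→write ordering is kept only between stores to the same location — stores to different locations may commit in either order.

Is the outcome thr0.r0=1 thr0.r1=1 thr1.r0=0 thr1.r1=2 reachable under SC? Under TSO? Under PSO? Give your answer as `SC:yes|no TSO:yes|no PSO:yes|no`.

SC:yes TSO:yes PSO:yes

outcome vector order: (thr0.r0,thr0.r1,thr1.r0,thr1.r1)
under SC → 1100, 1102, 1122, 1200, 2100, 2102, 2122, 2200, 2202, 2222
under TSO → 1100, 1102, 1122, 1200, 2100, 2102, 2122, 2200, 2202, 2222
under PSO → 1100, 1102, 1122, 1200, 1202, 1222, 2100, 2102, 2122, 2200, 2202, 2222
target 1102 ∈ {SC,TSO,PSO}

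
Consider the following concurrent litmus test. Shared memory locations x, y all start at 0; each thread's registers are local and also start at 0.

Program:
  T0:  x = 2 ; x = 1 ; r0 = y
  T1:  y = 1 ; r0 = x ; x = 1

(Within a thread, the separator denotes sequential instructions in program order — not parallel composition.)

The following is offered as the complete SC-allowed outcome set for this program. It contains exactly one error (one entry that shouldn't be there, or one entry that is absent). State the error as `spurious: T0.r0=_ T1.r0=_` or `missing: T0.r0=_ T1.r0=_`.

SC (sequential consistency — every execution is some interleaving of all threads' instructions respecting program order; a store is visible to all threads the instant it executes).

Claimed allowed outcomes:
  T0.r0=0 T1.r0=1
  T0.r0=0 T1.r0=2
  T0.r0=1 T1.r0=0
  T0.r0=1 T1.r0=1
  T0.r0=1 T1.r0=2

outcome vector order: (T0.r0,T1.r0)
SC: 4 outcomes — {<0 1>; <1 0>; <1 1>; <1 2>}
claimed∖SC = {<0 2>}

spurious: T0.r0=0 T1.r0=2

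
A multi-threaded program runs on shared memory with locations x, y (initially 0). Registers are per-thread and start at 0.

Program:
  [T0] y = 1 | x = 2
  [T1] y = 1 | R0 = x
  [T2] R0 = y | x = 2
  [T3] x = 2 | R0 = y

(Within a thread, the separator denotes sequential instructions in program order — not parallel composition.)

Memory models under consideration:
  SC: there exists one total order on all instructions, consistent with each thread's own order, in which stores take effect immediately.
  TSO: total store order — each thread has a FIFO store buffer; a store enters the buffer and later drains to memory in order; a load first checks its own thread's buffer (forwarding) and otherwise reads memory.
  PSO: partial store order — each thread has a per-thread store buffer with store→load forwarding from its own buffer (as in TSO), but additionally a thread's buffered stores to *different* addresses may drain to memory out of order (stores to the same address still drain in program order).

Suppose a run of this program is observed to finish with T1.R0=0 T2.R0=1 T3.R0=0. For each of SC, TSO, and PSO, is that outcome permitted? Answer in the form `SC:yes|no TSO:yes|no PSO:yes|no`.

outcome vector order: (T1.R0,T2.R0,T3.R0)
SC: 6 outcomes — {<0 0 1>; <0 1 1>; <2 0 0>; <2 0 1>; <2 1 0>; <2 1 1>}
TSO: 8 outcomes — {<0 0 0>; <0 0 1>; <0 1 0>; <0 1 1>; <2 0 0>; <2 0 1>; <2 1 0>; <2 1 1>}
PSO: 8 outcomes — {<0 0 0>; <0 0 1>; <0 1 0>; <0 1 1>; <2 0 0>; <2 0 1>; <2 1 0>; <2 1 1>}
target <0 1 0> ∈ {TSO,PSO}

SC:no TSO:yes PSO:yes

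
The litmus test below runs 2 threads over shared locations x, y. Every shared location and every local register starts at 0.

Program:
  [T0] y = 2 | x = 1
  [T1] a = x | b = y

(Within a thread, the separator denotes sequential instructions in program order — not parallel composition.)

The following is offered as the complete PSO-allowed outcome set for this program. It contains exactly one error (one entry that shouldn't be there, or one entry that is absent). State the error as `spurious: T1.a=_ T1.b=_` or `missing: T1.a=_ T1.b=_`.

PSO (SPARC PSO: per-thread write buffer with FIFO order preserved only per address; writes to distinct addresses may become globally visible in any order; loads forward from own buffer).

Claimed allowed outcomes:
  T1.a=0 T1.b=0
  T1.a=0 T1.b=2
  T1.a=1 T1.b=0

missing: T1.a=1 T1.b=2

outcome vector order: (T1.a,T1.b)
under PSO → 00; 02; 10; 12
PSO∖claimed = {12}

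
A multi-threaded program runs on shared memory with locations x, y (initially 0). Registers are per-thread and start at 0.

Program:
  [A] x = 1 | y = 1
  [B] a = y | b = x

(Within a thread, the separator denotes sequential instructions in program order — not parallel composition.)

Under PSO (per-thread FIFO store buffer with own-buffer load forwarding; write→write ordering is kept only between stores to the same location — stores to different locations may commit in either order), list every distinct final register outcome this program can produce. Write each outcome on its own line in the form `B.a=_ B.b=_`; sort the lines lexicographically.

B.a=0 B.b=0
B.a=0 B.b=1
B.a=1 B.b=0
B.a=1 B.b=1

outcome vector order: (B.a,B.b)
|PSO outcomes| = 4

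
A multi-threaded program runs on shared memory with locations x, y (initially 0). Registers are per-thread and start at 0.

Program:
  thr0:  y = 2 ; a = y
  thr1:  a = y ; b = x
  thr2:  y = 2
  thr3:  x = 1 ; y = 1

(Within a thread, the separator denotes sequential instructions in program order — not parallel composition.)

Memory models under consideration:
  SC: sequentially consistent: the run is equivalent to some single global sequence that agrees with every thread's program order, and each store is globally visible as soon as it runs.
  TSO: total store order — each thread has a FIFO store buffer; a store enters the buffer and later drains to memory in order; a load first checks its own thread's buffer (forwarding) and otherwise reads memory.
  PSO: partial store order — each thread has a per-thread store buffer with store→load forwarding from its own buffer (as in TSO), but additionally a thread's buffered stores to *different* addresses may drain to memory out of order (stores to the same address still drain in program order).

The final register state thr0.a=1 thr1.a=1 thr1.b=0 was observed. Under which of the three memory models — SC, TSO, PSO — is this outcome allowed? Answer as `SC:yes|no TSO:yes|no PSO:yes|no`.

SC:no TSO:no PSO:yes

outcome vector order: (thr0.a,thr1.a,thr1.b)
SC (10): 100 101 111 120 121 200 201 211 220 221
TSO (10): 100 101 111 120 121 200 201 211 220 221
PSO (12): 100 101 110 111 120 121 200 201 210 211 220 221
target 110 ∈ {PSO}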